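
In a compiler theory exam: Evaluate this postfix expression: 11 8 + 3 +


Processing tokens left to right:
Push 11, Push 8
Pop 11 and 8, compute 11 + 8 = 19, push 19
Push 3
Pop 19 and 3, compute 19 + 3 = 22, push 22
Stack result: 22

22


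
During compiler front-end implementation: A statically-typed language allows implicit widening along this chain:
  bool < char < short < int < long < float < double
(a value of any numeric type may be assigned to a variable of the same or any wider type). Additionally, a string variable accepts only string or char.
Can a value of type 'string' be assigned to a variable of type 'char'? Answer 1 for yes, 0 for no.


Target variable type: char
Source value type: string
Rule: string cannot widen to any numeric type
Result: 0

0


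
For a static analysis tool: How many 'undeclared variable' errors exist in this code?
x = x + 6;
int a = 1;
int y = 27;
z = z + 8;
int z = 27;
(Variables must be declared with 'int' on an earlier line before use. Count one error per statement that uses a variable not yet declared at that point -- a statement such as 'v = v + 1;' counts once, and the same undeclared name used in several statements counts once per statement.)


Scanning code line by line:
  Line 1: use 'x' -> ERROR (undeclared)
  Line 2: declare 'a' -> declared = ['a']
  Line 3: declare 'y' -> declared = ['a', 'y']
  Line 4: use 'z' -> ERROR (undeclared)
  Line 5: declare 'z' -> declared = ['a', 'y', 'z']
Total undeclared variable errors: 2

2


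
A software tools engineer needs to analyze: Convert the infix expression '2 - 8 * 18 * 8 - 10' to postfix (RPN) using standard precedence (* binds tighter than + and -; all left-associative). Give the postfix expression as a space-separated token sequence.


Applying the shunting-yard algorithm:
  Operand 2 -> output
  Push '-' onto operator stack -> op-stack: [-]
  Operand 8 -> output
  Push '*' onto operator stack -> op-stack: [-, *]
  Operand 18 -> output
  See '*' (prec 2); top '*' (prec 2) >= it -> pop '*' to output
  Push '*' onto operator stack -> op-stack: [-, *]
  Operand 8 -> output
  See '-' (prec 1); top '*' (prec 2) >= it -> pop '*' to output
  See '-' (prec 1); top '-' (prec 1) >= it -> pop '-' to output
  Push '-' onto operator stack -> op-stack: [-]
  Operand 10 -> output
  End of input: pop '-' to output
Postfix result: 2 8 18 * 8 * - 10 -

2 8 18 * 8 * - 10 -


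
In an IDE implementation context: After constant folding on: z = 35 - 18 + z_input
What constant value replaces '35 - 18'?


Identifying constant sub-expression:
  Original: z = 35 - 18 + z_input
  35 and 18 are both compile-time constants
  Evaluating: 35 - 18 = 17
  After folding: z = 17 + z_input

17


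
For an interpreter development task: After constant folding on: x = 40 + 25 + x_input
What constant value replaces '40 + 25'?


Identifying constant sub-expression:
  Original: x = 40 + 25 + x_input
  40 and 25 are both compile-time constants
  Evaluating: 40 + 25 = 65
  After folding: x = 65 + x_input

65


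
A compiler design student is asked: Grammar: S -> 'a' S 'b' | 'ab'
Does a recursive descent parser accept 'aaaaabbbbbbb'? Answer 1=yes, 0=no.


Grammar accepts strings of the form a^n b^n (n >= 1)
Word: 'aaaaabbbbbbb'
Counting: 5 a's and 7 b's
Check: 5 == 7? No
Mismatch: a-count != b-count
Rejected

0


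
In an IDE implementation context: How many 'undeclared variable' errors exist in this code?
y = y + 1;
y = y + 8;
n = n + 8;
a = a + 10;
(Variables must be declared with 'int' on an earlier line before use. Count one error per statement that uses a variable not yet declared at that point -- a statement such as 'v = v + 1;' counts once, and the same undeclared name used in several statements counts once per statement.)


Scanning code line by line:
  Line 1: use 'y' -> ERROR (undeclared)
  Line 2: use 'y' -> ERROR (undeclared)
  Line 3: use 'n' -> ERROR (undeclared)
  Line 4: use 'a' -> ERROR (undeclared)
Total undeclared variable errors: 4

4


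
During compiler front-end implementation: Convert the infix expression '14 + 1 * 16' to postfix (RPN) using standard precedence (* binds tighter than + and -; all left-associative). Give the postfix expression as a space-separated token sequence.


Applying the shunting-yard algorithm:
  Operand 14 -> output
  Push '+' onto operator stack -> op-stack: [+]
  Operand 1 -> output
  Push '*' onto operator stack -> op-stack: [+, *]
  Operand 16 -> output
  End of input: pop '*' to output
  End of input: pop '+' to output
Postfix result: 14 1 16 * +

14 1 16 * +


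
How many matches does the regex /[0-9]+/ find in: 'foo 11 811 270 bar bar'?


Pattern: /[0-9]+/ (int literals)
Input: 'foo 11 811 270 bar bar'
Scanning for matches:
  Match 1: '11'
  Match 2: '811'
  Match 3: '270'
Total matches: 3

3


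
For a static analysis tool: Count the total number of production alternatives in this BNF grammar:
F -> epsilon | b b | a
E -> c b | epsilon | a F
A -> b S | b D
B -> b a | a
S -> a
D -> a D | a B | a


Counting alternatives per rule:
  F: 3 alternative(s)
  E: 3 alternative(s)
  A: 2 alternative(s)
  B: 2 alternative(s)
  S: 1 alternative(s)
  D: 3 alternative(s)
Sum: 3 + 3 + 2 + 2 + 1 + 3 = 14

14


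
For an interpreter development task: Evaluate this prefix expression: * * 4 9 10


Parsing prefix expression: * * 4 9 10
Step 1: Innermost operation '* 4 9'
  4 * 9 = 36
Step 2: Outer operation '* [36] 10'
  36 * 10 = 360

360


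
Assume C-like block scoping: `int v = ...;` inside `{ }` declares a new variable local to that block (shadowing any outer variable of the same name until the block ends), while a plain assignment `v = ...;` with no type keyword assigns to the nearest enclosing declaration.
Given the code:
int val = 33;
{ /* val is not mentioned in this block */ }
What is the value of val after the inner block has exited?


Analyzing scoping rules:
Outer scope: declares val = 33
Inner block: val is neither redeclared nor assigned -> unchanged
After the block -> 33
Result: 33

33


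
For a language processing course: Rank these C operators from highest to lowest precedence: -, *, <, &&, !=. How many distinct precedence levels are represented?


Looking up precedence for each operator:
  - -> precedence 5
  * -> precedence 6
  < -> precedence 4
  && -> precedence 2
  != -> precedence 3
Sorted highest to lowest: *, -, <, !=, &&
Distinct precedence values: [6, 5, 4, 3, 2]
Number of distinct levels: 5

5


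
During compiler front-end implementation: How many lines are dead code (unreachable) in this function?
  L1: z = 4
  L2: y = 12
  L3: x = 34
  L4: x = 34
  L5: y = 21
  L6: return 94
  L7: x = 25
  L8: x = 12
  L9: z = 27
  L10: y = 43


Analyzing control flow:
  L1: reachable (before return)
  L2: reachable (before return)
  L3: reachable (before return)
  L4: reachable (before return)
  L5: reachable (before return)
  L6: reachable (return statement)
  L7: DEAD (after return at L6)
  L8: DEAD (after return at L6)
  L9: DEAD (after return at L6)
  L10: DEAD (after return at L6)
Return at L6, total lines = 10
Dead lines: L7 through L10
Count: 4

4


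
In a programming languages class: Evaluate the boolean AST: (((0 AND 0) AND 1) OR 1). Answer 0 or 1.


Step 1: Evaluate inner node
  0 AND 0 = 0
Step 2: Evaluate next node
  0 AND 1 = 0
Step 3: Evaluate root node
  0 OR 1 = 1

1


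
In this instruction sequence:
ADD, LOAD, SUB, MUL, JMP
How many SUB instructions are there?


Scanning instruction sequence for SUB:
  Position 1: ADD
  Position 2: LOAD
  Position 3: SUB <- MATCH
  Position 4: MUL
  Position 5: JMP
Matches at positions: [3]
Total SUB count: 1

1


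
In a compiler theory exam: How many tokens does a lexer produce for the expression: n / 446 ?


Scanning 'n / 446'
Token 1: 'n' -> identifier
Token 2: '/' -> operator
Token 3: '446' -> integer_literal
Total tokens: 3

3


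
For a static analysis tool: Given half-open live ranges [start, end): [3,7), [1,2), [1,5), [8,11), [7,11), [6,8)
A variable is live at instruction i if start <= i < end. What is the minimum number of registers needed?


Live ranges:
  Var0: [3, 7)
  Var1: [1, 2)
  Var2: [1, 5)
  Var3: [8, 11)
  Var4: [7, 11)
  Var5: [6, 8)
Sweep-line events (position, delta, active):
  pos=1 start -> active=1
  pos=1 start -> active=2
  pos=2 end -> active=1
  pos=3 start -> active=2
  pos=5 end -> active=1
  pos=6 start -> active=2
  pos=7 end -> active=1
  pos=7 start -> active=2
  pos=8 end -> active=1
  pos=8 start -> active=2
  pos=11 end -> active=1
  pos=11 end -> active=0
Maximum simultaneous active: 2
Minimum registers needed: 2

2


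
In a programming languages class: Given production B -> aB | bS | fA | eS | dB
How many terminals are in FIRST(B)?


Production: B -> aB | bS | fA | eS | dB
Examining each alternative for leading terminals:
  B -> aB : first terminal = 'a'
  B -> bS : first terminal = 'b'
  B -> fA : first terminal = 'f'
  B -> eS : first terminal = 'e'
  B -> dB : first terminal = 'd'
FIRST(B) = {a, b, d, e, f}
Count: 5

5


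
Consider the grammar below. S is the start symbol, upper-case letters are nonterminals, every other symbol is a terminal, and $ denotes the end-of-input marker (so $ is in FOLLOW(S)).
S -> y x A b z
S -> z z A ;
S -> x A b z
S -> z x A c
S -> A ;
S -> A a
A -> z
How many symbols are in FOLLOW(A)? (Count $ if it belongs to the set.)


S is the start symbol and does not occur in any rule body, so FOLLOW(S) = {$}.
Examining every occurrence of A in a rule body:
  S -> y x A b z : A is followed by terminal 'b' -> add 'b'
  S -> z z A ; : A is followed by terminal ';' -> add ';'
  S -> x A b z : A is followed by terminal 'b' -> add 'b' (already in the set)
  S -> z x A c : A is followed by terminal 'c' -> add 'c'
  S -> A ; : A is followed by terminal ';' -> add ';' (already in the set)
  S -> A a : A is followed by terminal 'a' -> add 'a'
  A -> z : A does not occur in the body -> contributes nothing
FOLLOW(A) = {;, a, b, c}
Count: 4

4


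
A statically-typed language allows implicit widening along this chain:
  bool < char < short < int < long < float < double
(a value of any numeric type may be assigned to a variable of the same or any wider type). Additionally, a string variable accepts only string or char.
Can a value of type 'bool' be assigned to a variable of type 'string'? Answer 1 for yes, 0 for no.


Target variable type: string
Source value type: bool
Rule: string accepts only {string, char}
  source 'bool' in {string, char}? No
Result: 0

0


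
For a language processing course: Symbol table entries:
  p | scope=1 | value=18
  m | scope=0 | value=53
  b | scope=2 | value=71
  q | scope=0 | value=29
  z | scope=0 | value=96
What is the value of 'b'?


Searching symbol table for 'b':
  p | scope=1 | value=18
  m | scope=0 | value=53
  b | scope=2 | value=71 <- MATCH
  q | scope=0 | value=29
  z | scope=0 | value=96
Found 'b' at scope 2 with value 71

71


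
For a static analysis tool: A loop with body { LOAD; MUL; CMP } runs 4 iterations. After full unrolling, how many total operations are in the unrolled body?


Loop body operations: LOAD, MUL, CMP (3 ops per iteration)
Unrolling 4 iterations:
  Iteration 1: LOAD, MUL, CMP (3 ops)
  Iteration 2: LOAD, MUL, CMP (3 ops)
  Iteration 3: LOAD, MUL, CMP (3 ops)
  Iteration 4: LOAD, MUL, CMP (3 ops)
Total: 4 iterations * 3 ops/iter = 12 operations

12


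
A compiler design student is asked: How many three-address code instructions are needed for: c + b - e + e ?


Expression: c + b - e + e
Generating three-address code (respecting * over +/- precedence):
  Instruction 1: t1 = c + b
  Instruction 2: t2 = t1 - e
  Instruction 3: t3 = t2 + e
Total instructions: 3

3


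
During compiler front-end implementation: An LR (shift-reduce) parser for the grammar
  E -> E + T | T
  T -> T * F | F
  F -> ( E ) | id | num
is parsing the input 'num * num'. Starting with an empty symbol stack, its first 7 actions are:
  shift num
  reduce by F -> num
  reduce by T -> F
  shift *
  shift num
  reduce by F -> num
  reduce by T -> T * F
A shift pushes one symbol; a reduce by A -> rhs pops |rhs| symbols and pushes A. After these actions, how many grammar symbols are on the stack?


Tracking the symbol stack through each action:
  Action 1: shift 'num' : push -> stack = [num] (size 1)
  Action 2: reduce by F -> num : pop 1, push F -> stack = [F] (size 1)
  Action 3: reduce by T -> F : pop 1, push T -> stack = [T] (size 1)
  Action 4: shift '*' : push -> stack = [T, *] (size 2)
  Action 5: shift 'num' : push -> stack = [T, *, num] (size 3)
  Action 6: reduce by F -> num : pop 1, push F -> stack = [T, *, F] (size 3)
  Action 7: reduce by T -> T * F : pop 3, push T -> stack = [T] (size 1)
Final stack size: 1

1


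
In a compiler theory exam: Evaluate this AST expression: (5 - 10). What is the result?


Expression: (5 - 10)
Evaluating step by step:
  5 - 10 = -5
Result: -5

-5


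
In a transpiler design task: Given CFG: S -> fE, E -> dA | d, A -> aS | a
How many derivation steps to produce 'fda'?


Grammar: S -> fE, E -> dA | d, A -> aS | a
Deriving 'fda':
Step 1: S -> fE => fE
Step 2: E -> dA => fdA
Step 3: A -> a => fda
Total derivation steps: 3

3


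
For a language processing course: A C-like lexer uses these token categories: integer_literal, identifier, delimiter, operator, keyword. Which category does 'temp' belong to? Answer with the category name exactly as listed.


Token: 'temp'
Checking categories:
  identifier: YES
  integer_literal: no
  operator: no
  keyword: no
  delimiter: no
Category: identifier

identifier


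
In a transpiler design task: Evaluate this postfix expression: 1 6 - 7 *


Processing tokens left to right:
Push 1, Push 6
Pop 1 and 6, compute 1 - 6 = -5, push -5
Push 7
Pop -5 and 7, compute -5 * 7 = -35, push -35
Stack result: -35

-35


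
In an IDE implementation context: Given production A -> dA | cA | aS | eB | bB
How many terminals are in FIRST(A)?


Production: A -> dA | cA | aS | eB | bB
Examining each alternative for leading terminals:
  A -> dA : first terminal = 'd'
  A -> cA : first terminal = 'c'
  A -> aS : first terminal = 'a'
  A -> eB : first terminal = 'e'
  A -> bB : first terminal = 'b'
FIRST(A) = {a, b, c, d, e}
Count: 5

5


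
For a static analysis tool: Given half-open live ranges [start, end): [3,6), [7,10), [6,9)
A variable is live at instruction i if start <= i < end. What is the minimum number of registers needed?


Live ranges:
  Var0: [3, 6)
  Var1: [7, 10)
  Var2: [6, 9)
Sweep-line events (position, delta, active):
  pos=3 start -> active=1
  pos=6 end -> active=0
  pos=6 start -> active=1
  pos=7 start -> active=2
  pos=9 end -> active=1
  pos=10 end -> active=0
Maximum simultaneous active: 2
Minimum registers needed: 2

2


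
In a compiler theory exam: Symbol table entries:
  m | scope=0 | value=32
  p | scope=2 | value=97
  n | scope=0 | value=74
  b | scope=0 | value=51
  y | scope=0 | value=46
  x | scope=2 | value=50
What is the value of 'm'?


Searching symbol table for 'm':
  m | scope=0 | value=32 <- MATCH
  p | scope=2 | value=97
  n | scope=0 | value=74
  b | scope=0 | value=51
  y | scope=0 | value=46
  x | scope=2 | value=50
Found 'm' at scope 0 with value 32

32


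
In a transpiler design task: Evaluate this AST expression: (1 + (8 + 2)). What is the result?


Expression: (1 + (8 + 2))
Evaluating step by step:
  8 + 2 = 10
  1 + 10 = 11
Result: 11

11


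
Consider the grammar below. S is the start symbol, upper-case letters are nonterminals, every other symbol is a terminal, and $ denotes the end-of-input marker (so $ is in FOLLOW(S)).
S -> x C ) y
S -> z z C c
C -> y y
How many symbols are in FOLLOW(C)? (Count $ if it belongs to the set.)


S is the start symbol and does not occur in any rule body, so FOLLOW(S) = {$}.
Examining every occurrence of C in a rule body:
  S -> x C ) y : C is followed by terminal ')' -> add ')'
  S -> z z C c : C is followed by terminal 'c' -> add 'c'
  C -> y y : C does not occur in the body -> contributes nothing
FOLLOW(C) = {), c}
Count: 2

2


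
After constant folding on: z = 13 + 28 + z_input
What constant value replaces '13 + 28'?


Identifying constant sub-expression:
  Original: z = 13 + 28 + z_input
  13 and 28 are both compile-time constants
  Evaluating: 13 + 28 = 41
  After folding: z = 41 + z_input

41


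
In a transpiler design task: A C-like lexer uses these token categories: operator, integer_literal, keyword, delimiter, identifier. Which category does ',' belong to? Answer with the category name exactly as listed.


Token: ','
Checking categories:
  identifier: no
  integer_literal: no
  operator: no
  keyword: no
  delimiter: YES
Category: delimiter

delimiter


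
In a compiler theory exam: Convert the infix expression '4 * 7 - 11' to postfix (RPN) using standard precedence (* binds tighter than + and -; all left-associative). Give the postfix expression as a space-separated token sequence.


Applying the shunting-yard algorithm:
  Operand 4 -> output
  Push '*' onto operator stack -> op-stack: [*]
  Operand 7 -> output
  See '-' (prec 1); top '*' (prec 2) >= it -> pop '*' to output
  Push '-' onto operator stack -> op-stack: [-]
  Operand 11 -> output
  End of input: pop '-' to output
Postfix result: 4 7 * 11 -

4 7 * 11 -


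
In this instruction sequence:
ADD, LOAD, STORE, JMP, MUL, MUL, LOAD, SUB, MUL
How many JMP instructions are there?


Scanning instruction sequence for JMP:
  Position 1: ADD
  Position 2: LOAD
  Position 3: STORE
  Position 4: JMP <- MATCH
  Position 5: MUL
  Position 6: MUL
  Position 7: LOAD
  Position 8: SUB
  Position 9: MUL
Matches at positions: [4]
Total JMP count: 1

1


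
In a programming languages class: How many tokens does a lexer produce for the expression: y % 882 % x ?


Scanning 'y % 882 % x'
Token 1: 'y' -> identifier
Token 2: '%' -> operator
Token 3: '882' -> integer_literal
Token 4: '%' -> operator
Token 5: 'x' -> identifier
Total tokens: 5

5


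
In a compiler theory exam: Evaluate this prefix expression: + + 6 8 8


Parsing prefix expression: + + 6 8 8
Step 1: Innermost operation '+ 6 8'
  6 + 8 = 14
Step 2: Outer operation '+ [14] 8'
  14 + 8 = 22

22


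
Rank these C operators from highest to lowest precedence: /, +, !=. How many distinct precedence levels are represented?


Looking up precedence for each operator:
  / -> precedence 6
  + -> precedence 5
  != -> precedence 3
Sorted highest to lowest: /, +, !=
Distinct precedence values: [6, 5, 3]
Number of distinct levels: 3

3


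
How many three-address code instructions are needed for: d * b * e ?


Expression: d * b * e
Generating three-address code (respecting * over +/- precedence):
  Instruction 1: t1 = d * b
  Instruction 2: t2 = t1 * e
Total instructions: 2

2


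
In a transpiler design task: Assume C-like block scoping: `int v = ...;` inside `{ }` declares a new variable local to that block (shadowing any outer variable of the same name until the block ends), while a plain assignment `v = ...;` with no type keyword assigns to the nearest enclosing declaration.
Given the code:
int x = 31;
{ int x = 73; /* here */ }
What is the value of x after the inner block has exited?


Analyzing scoping rules:
Outer scope: declares x = 31
Inner block: 'int x = 73;' declares a NEW x that shadows the outer one
When the block exits the inner x goes out of scope; the outer x was never modified -> 31
Result: 31

31


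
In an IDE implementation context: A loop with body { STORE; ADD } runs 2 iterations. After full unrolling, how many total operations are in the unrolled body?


Loop body operations: STORE, ADD (2 ops per iteration)
Unrolling 2 iterations:
  Iteration 1: STORE, ADD (2 ops)
  Iteration 2: STORE, ADD (2 ops)
Total: 2 iterations * 2 ops/iter = 4 operations

4


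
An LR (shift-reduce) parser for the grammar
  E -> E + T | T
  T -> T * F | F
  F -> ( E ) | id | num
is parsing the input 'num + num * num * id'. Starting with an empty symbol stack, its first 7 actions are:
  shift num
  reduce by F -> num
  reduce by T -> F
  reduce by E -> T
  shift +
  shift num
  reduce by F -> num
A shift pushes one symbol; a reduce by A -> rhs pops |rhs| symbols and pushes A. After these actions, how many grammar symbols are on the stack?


Tracking the symbol stack through each action:
  Action 1: shift 'num' : push -> stack = [num] (size 1)
  Action 2: reduce by F -> num : pop 1, push F -> stack = [F] (size 1)
  Action 3: reduce by T -> F : pop 1, push T -> stack = [T] (size 1)
  Action 4: reduce by E -> T : pop 1, push E -> stack = [E] (size 1)
  Action 5: shift '+' : push -> stack = [E, +] (size 2)
  Action 6: shift 'num' : push -> stack = [E, +, num] (size 3)
  Action 7: reduce by F -> num : pop 1, push F -> stack = [E, +, F] (size 3)
Final stack size: 3

3


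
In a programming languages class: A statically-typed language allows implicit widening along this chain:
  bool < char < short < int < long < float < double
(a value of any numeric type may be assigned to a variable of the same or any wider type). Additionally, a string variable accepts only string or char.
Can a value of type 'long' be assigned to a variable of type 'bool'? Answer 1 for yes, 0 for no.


Target variable type: bool
Source value type: long
Numeric ranks: long=4, bool=0
Widening allowed iff rank(source) <= rank(target): 4 <= 0? No
Result: 0

0


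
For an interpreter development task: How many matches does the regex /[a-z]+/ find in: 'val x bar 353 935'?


Pattern: /[a-z]+/ (identifiers)
Input: 'val x bar 353 935'
Scanning for matches:
  Match 1: 'val'
  Match 2: 'x'
  Match 3: 'bar'
Total matches: 3

3


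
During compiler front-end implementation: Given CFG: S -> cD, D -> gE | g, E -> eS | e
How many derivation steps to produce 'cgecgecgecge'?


Grammar: S -> cD, D -> gE | g, E -> eS | e
Deriving 'cgecgecgecge':
Step 1: S -> cD => cD
Step 2: D -> gE => cgE
Step 3: E -> eS => cgeS
Step 4: S -> cD => cgecD
Step 5: D -> gE => cgecgE
Step 6: E -> eS => cgecgeS
Step 7: S -> cD => cgecgecD
Step 8: D -> gE => cgecgecgE
Step 9: E -> eS => cgecgecgeS
Step 10: S -> cD => cgecgecgecD
Step 11: D -> gE => cgecgecgecgE
Step 12: E -> e => cgecgecgecge
Total derivation steps: 12

12


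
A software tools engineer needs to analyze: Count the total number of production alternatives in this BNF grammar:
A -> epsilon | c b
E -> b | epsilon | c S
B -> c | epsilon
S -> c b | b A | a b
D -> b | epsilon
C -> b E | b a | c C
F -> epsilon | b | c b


Counting alternatives per rule:
  A: 2 alternative(s)
  E: 3 alternative(s)
  B: 2 alternative(s)
  S: 3 alternative(s)
  D: 2 alternative(s)
  C: 3 alternative(s)
  F: 3 alternative(s)
Sum: 2 + 3 + 2 + 3 + 2 + 3 + 3 = 18

18


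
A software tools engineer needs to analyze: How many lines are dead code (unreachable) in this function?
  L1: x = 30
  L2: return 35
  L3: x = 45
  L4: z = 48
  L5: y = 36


Analyzing control flow:
  L1: reachable (before return)
  L2: reachable (return statement)
  L3: DEAD (after return at L2)
  L4: DEAD (after return at L2)
  L5: DEAD (after return at L2)
Return at L2, total lines = 5
Dead lines: L3 through L5
Count: 3

3


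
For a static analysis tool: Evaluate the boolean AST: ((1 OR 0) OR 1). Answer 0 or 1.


Step 1: Evaluate inner node
  1 OR 0 = 1
Step 2: Evaluate root node
  1 OR 1 = 1

1


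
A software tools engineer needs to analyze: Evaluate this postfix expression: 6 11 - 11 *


Processing tokens left to right:
Push 6, Push 11
Pop 6 and 11, compute 6 - 11 = -5, push -5
Push 11
Pop -5 and 11, compute -5 * 11 = -55, push -55
Stack result: -55

-55


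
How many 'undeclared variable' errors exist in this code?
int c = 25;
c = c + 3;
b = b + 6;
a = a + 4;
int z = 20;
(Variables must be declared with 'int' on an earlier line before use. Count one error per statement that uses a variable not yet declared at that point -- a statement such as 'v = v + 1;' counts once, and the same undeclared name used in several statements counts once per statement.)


Scanning code line by line:
  Line 1: declare 'c' -> declared = ['c']
  Line 2: use 'c' -> OK (declared)
  Line 3: use 'b' -> ERROR (undeclared)
  Line 4: use 'a' -> ERROR (undeclared)
  Line 5: declare 'z' -> declared = ['c', 'z']
Total undeclared variable errors: 2

2


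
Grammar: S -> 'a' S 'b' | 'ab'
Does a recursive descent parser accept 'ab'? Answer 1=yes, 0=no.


Grammar accepts strings of the form a^n b^n (n >= 1)
Word: 'ab'
Counting: 1 a's and 1 b's
Check: 1 == 1? Yes
Derivation (S -> aSb applied 0 time(s), then S -> ab): S => ab
Accepted

1


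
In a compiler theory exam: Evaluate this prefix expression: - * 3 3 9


Parsing prefix expression: - * 3 3 9
Step 1: Innermost operation '* 3 3'
  3 * 3 = 9
Step 2: Outer operation '- [9] 9'
  9 - 9 = 0

0


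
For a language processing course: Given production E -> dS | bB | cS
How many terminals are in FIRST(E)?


Production: E -> dS | bB | cS
Examining each alternative for leading terminals:
  E -> dS : first terminal = 'd'
  E -> bB : first terminal = 'b'
  E -> cS : first terminal = 'c'
FIRST(E) = {b, c, d}
Count: 3

3


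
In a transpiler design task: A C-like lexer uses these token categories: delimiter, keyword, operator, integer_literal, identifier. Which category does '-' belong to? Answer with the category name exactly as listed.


Token: '-'
Checking categories:
  identifier: no
  integer_literal: no
  operator: YES
  keyword: no
  delimiter: no
Category: operator

operator


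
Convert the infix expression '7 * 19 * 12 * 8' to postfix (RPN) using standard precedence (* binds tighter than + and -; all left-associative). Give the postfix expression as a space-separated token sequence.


Applying the shunting-yard algorithm:
  Operand 7 -> output
  Push '*' onto operator stack -> op-stack: [*]
  Operand 19 -> output
  See '*' (prec 2); top '*' (prec 2) >= it -> pop '*' to output
  Push '*' onto operator stack -> op-stack: [*]
  Operand 12 -> output
  See '*' (prec 2); top '*' (prec 2) >= it -> pop '*' to output
  Push '*' onto operator stack -> op-stack: [*]
  Operand 8 -> output
  End of input: pop '*' to output
Postfix result: 7 19 * 12 * 8 *

7 19 * 12 * 8 *


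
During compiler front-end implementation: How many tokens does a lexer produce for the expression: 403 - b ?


Scanning '403 - b'
Token 1: '403' -> integer_literal
Token 2: '-' -> operator
Token 3: 'b' -> identifier
Total tokens: 3

3


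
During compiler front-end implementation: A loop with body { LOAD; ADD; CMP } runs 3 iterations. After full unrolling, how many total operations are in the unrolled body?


Loop body operations: LOAD, ADD, CMP (3 ops per iteration)
Unrolling 3 iterations:
  Iteration 1: LOAD, ADD, CMP (3 ops)
  Iteration 2: LOAD, ADD, CMP (3 ops)
  Iteration 3: LOAD, ADD, CMP (3 ops)
Total: 3 iterations * 3 ops/iter = 9 operations

9


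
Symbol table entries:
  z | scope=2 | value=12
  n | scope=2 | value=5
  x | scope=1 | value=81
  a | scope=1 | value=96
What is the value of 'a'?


Searching symbol table for 'a':
  z | scope=2 | value=12
  n | scope=2 | value=5
  x | scope=1 | value=81
  a | scope=1 | value=96 <- MATCH
Found 'a' at scope 1 with value 96

96


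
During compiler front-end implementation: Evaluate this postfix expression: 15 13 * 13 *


Processing tokens left to right:
Push 15, Push 13
Pop 15 and 13, compute 15 * 13 = 195, push 195
Push 13
Pop 195 and 13, compute 195 * 13 = 2535, push 2535
Stack result: 2535

2535


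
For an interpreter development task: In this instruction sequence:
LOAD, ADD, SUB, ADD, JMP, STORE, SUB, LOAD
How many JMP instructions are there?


Scanning instruction sequence for JMP:
  Position 1: LOAD
  Position 2: ADD
  Position 3: SUB
  Position 4: ADD
  Position 5: JMP <- MATCH
  Position 6: STORE
  Position 7: SUB
  Position 8: LOAD
Matches at positions: [5]
Total JMP count: 1

1


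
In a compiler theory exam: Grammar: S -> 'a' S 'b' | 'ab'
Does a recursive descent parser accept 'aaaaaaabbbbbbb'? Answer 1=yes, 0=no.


Grammar accepts strings of the form a^n b^n (n >= 1)
Word: 'aaaaaaabbbbbbb'
Counting: 7 a's and 7 b's
Check: 7 == 7? Yes
Derivation (S -> aSb applied 6 time(s), then S -> ab): S => aSb => aaSbb => aaaSbbb => aaaaSbbbb => aaaaaSbbbbb => aaaaaaSbbbbbb => aaaaaaabbbbbbb
Accepted

1


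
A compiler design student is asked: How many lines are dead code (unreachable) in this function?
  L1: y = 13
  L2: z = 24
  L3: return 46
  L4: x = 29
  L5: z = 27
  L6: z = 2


Analyzing control flow:
  L1: reachable (before return)
  L2: reachable (before return)
  L3: reachable (return statement)
  L4: DEAD (after return at L3)
  L5: DEAD (after return at L3)
  L6: DEAD (after return at L3)
Return at L3, total lines = 6
Dead lines: L4 through L6
Count: 3

3


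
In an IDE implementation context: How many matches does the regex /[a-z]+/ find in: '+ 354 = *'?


Pattern: /[a-z]+/ (identifiers)
Input: '+ 354 = *'
Scanning for matches:
Total matches: 0

0


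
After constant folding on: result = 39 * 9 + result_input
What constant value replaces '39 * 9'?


Identifying constant sub-expression:
  Original: result = 39 * 9 + result_input
  39 and 9 are both compile-time constants
  Evaluating: 39 * 9 = 351
  After folding: result = 351 + result_input

351


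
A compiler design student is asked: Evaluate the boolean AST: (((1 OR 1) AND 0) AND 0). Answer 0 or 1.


Step 1: Evaluate inner node
  1 OR 1 = 1
Step 2: Evaluate next node
  1 AND 0 = 0
Step 3: Evaluate root node
  0 AND 0 = 0

0


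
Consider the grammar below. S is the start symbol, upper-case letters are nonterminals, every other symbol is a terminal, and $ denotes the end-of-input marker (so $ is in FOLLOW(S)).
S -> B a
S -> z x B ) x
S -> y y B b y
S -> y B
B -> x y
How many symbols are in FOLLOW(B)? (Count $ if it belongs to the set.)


S is the start symbol and does not occur in any rule body, so FOLLOW(S) = {$}.
Examining every occurrence of B in a rule body:
  S -> B a : B is followed by terminal 'a' -> add 'a'
  S -> z x B ) x : B is followed by terminal ')' -> add ')'
  S -> y y B b y : B is followed by terminal 'b' -> add 'b'
  S -> y B : B is at the right end -> add FOLLOW(S) = {$}
  B -> x y : B does not occur in the body -> contributes nothing
FOLLOW(B) = {), a, b, $}
Count: 4

4


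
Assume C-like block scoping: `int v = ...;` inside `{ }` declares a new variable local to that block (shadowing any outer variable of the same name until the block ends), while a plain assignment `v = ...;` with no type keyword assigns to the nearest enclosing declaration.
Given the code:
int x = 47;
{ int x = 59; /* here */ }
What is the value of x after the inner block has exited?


Analyzing scoping rules:
Outer scope: declares x = 47
Inner block: 'int x = 59;' declares a NEW x that shadows the outer one
When the block exits the inner x goes out of scope; the outer x was never modified -> 47
Result: 47

47


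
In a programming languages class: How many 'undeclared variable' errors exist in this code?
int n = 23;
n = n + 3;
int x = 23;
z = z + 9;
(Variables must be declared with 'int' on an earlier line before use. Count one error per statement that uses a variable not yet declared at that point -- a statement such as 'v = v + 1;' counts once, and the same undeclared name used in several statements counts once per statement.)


Scanning code line by line:
  Line 1: declare 'n' -> declared = ['n']
  Line 2: use 'n' -> OK (declared)
  Line 3: declare 'x' -> declared = ['n', 'x']
  Line 4: use 'z' -> ERROR (undeclared)
Total undeclared variable errors: 1

1


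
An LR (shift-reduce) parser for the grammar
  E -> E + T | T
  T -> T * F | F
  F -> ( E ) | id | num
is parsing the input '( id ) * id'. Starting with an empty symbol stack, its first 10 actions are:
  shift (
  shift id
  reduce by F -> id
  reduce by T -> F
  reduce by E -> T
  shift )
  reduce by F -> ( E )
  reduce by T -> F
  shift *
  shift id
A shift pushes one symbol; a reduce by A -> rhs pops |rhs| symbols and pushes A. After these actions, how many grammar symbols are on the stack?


Tracking the symbol stack through each action:
  Action 1: shift '(' : push -> stack = [(] (size 1)
  Action 2: shift 'id' : push -> stack = [(, id] (size 2)
  Action 3: reduce by F -> id : pop 1, push F -> stack = [(, F] (size 2)
  Action 4: reduce by T -> F : pop 1, push T -> stack = [(, T] (size 2)
  Action 5: reduce by E -> T : pop 1, push E -> stack = [(, E] (size 2)
  Action 6: shift ')' : push -> stack = [(, E, )] (size 3)
  Action 7: reduce by F -> ( E ) : pop 3, push F -> stack = [F] (size 1)
  Action 8: reduce by T -> F : pop 1, push T -> stack = [T] (size 1)
  Action 9: shift '*' : push -> stack = [T, *] (size 2)
  Action 10: shift 'id' : push -> stack = [T, *, id] (size 3)
Final stack size: 3

3


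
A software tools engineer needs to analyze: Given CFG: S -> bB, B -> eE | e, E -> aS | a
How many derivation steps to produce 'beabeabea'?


Grammar: S -> bB, B -> eE | e, E -> aS | a
Deriving 'beabeabea':
Step 1: S -> bB => bB
Step 2: B -> eE => beE
Step 3: E -> aS => beaS
Step 4: S -> bB => beabB
Step 5: B -> eE => beabeE
Step 6: E -> aS => beabeaS
Step 7: S -> bB => beabeabB
Step 8: B -> eE => beabeabeE
Step 9: E -> a => beabeabea
Total derivation steps: 9

9


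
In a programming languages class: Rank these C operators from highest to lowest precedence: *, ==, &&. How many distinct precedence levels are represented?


Looking up precedence for each operator:
  * -> precedence 6
  == -> precedence 3
  && -> precedence 2
Sorted highest to lowest: *, ==, &&
Distinct precedence values: [6, 3, 2]
Number of distinct levels: 3

3


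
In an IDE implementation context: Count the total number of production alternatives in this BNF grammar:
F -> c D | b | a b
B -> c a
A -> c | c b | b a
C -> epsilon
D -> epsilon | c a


Counting alternatives per rule:
  F: 3 alternative(s)
  B: 1 alternative(s)
  A: 3 alternative(s)
  C: 1 alternative(s)
  D: 2 alternative(s)
Sum: 3 + 1 + 3 + 1 + 2 = 10

10


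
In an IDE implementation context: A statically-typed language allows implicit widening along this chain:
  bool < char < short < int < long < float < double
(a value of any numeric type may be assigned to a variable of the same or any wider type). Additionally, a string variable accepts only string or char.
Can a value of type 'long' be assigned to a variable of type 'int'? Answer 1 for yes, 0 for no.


Target variable type: int
Source value type: long
Numeric ranks: long=4, int=3
Widening allowed iff rank(source) <= rank(target): 4 <= 3? No
Result: 0

0


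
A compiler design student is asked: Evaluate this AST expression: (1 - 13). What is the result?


Expression: (1 - 13)
Evaluating step by step:
  1 - 13 = -12
Result: -12

-12


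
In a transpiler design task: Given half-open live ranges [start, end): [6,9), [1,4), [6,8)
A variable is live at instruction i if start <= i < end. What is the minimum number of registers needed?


Live ranges:
  Var0: [6, 9)
  Var1: [1, 4)
  Var2: [6, 8)
Sweep-line events (position, delta, active):
  pos=1 start -> active=1
  pos=4 end -> active=0
  pos=6 start -> active=1
  pos=6 start -> active=2
  pos=8 end -> active=1
  pos=9 end -> active=0
Maximum simultaneous active: 2
Minimum registers needed: 2

2


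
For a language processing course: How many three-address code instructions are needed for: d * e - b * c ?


Expression: d * e - b * c
Generating three-address code (respecting * over +/- precedence):
  Instruction 1: t1 = d * e
  Instruction 2: t2 = b * c
  Instruction 3: t3 = t1 - t2
Total instructions: 3

3


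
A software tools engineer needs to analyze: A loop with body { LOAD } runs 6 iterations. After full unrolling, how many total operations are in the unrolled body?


Loop body operations: LOAD (1 op per iteration)
Unrolling 6 iterations:
  Iteration 1: LOAD (1 ops)
  Iteration 2: LOAD (1 ops)
  Iteration 3: LOAD (1 ops)
  Iteration 4: LOAD (1 ops)
  Iteration 5: LOAD (1 ops)
  Iteration 6: LOAD (1 ops)
Total: 6 iterations * 1 ops/iter = 6 operations

6


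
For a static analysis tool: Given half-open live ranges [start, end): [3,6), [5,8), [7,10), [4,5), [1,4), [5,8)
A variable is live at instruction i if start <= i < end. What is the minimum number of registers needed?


Live ranges:
  Var0: [3, 6)
  Var1: [5, 8)
  Var2: [7, 10)
  Var3: [4, 5)
  Var4: [1, 4)
  Var5: [5, 8)
Sweep-line events (position, delta, active):
  pos=1 start -> active=1
  pos=3 start -> active=2
  pos=4 end -> active=1
  pos=4 start -> active=2
  pos=5 end -> active=1
  pos=5 start -> active=2
  pos=5 start -> active=3
  pos=6 end -> active=2
  pos=7 start -> active=3
  pos=8 end -> active=2
  pos=8 end -> active=1
  pos=10 end -> active=0
Maximum simultaneous active: 3
Minimum registers needed: 3

3


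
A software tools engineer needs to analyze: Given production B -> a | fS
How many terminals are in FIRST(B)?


Production: B -> a | fS
Examining each alternative for leading terminals:
  B -> a : first terminal = 'a'
  B -> fS : first terminal = 'f'
FIRST(B) = {a, f}
Count: 2

2


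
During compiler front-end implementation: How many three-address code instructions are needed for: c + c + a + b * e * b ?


Expression: c + c + a + b * e * b
Generating three-address code (respecting * over +/- precedence):
  Instruction 1: t1 = b * e
  Instruction 2: t2 = t1 * b
  Instruction 3: t3 = c + c
  Instruction 4: t4 = t3 + a
  Instruction 5: t5 = t4 + t2
Total instructions: 5

5


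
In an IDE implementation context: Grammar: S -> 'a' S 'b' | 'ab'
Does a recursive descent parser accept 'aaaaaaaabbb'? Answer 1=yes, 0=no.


Grammar accepts strings of the form a^n b^n (n >= 1)
Word: 'aaaaaaaabbb'
Counting: 8 a's and 3 b's
Check: 8 == 3? No
Mismatch: a-count != b-count
Rejected

0


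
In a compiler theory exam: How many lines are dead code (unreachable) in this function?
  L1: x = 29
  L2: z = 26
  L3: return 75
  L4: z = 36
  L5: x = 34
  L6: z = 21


Analyzing control flow:
  L1: reachable (before return)
  L2: reachable (before return)
  L3: reachable (return statement)
  L4: DEAD (after return at L3)
  L5: DEAD (after return at L3)
  L6: DEAD (after return at L3)
Return at L3, total lines = 6
Dead lines: L4 through L6
Count: 3

3


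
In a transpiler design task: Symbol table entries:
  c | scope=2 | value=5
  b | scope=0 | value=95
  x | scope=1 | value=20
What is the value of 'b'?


Searching symbol table for 'b':
  c | scope=2 | value=5
  b | scope=0 | value=95 <- MATCH
  x | scope=1 | value=20
Found 'b' at scope 0 with value 95

95


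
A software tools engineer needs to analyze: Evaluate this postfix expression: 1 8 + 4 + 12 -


Processing tokens left to right:
Push 1, Push 8
Pop 1 and 8, compute 1 + 8 = 9, push 9
Push 4
Pop 9 and 4, compute 9 + 4 = 13, push 13
Push 12
Pop 13 and 12, compute 13 - 12 = 1, push 1
Stack result: 1

1


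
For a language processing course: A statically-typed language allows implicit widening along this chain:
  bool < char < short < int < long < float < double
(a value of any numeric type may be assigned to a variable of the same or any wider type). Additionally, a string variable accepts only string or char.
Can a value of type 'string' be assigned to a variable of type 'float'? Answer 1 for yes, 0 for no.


Target variable type: float
Source value type: string
Rule: string cannot widen to any numeric type
Result: 0

0


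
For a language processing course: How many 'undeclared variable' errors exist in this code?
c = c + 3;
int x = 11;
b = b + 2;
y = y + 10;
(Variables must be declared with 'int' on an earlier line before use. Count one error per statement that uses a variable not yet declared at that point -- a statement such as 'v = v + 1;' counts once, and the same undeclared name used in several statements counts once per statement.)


Scanning code line by line:
  Line 1: use 'c' -> ERROR (undeclared)
  Line 2: declare 'x' -> declared = ['x']
  Line 3: use 'b' -> ERROR (undeclared)
  Line 4: use 'y' -> ERROR (undeclared)
Total undeclared variable errors: 3

3
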